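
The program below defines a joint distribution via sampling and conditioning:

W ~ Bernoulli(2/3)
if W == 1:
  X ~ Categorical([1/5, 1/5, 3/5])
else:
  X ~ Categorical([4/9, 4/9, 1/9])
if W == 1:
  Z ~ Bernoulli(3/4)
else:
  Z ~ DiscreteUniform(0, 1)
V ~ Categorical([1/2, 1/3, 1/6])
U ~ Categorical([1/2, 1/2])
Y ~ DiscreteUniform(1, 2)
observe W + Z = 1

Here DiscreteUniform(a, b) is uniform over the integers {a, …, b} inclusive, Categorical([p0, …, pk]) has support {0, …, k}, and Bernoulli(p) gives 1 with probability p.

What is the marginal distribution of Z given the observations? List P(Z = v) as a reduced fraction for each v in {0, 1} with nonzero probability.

P(Z=0) = 1/2, P(Z=1) = 1/2

Enumerate traces; 72 have nonzero weight after conditioning:
  (W=0, X=0, Z=1, V=0, U=0, Y=1) weight 1/108
  (W=0, X=0, Z=1, V=0, U=0, Y=2) weight 1/108
  (W=0, X=0, Z=1, V=0, U=1, Y=1) weight 1/108
  (W=0, X=0, Z=1, V=0, U=1, Y=2) weight 1/108
  (W=0, X=0, Z=1, V=1, U=0, Y=1) weight 1/162
  (W=0, X=0, Z=1, V=1, U=0, Y=2) weight 1/162
  (W=0, X=0, Z=1, V=1, U=1, Y=1) weight 1/162
  (W=0, X=0, Z=1, V=1, U=1, Y=2) weight 1/162
  (W=1, X=0, Z=0, V=0, U=0, Y=1) weight 1/240
  … 63 more
Group by Z:
  weight(Z=0) = 1/6
  weight(Z=1) = 1/6
Total weight = 1/6 + 1/6 = 1/3
P(Z=0 | obs) = 1/6 / 1/3 = 1/2
P(Z=1 | obs) = 1/6 / 1/3 = 1/2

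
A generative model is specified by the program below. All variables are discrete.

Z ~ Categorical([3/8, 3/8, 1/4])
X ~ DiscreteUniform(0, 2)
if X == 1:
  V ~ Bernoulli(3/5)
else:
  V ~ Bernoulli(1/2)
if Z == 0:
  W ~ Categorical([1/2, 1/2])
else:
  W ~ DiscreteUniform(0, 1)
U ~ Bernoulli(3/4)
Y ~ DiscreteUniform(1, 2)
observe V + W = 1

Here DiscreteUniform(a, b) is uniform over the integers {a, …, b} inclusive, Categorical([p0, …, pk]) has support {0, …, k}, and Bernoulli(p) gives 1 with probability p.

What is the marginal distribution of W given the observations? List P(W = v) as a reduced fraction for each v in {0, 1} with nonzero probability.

Enumerate traces; 72 have nonzero weight after conditioning:
  (Z=0, X=0, V=0, W=1, U=0, Y=1) weight 1/256
  (Z=0, X=0, V=0, W=1, U=0, Y=2) weight 1/256
  (Z=0, X=0, V=0, W=1, U=1, Y=1) weight 3/256
  (Z=0, X=0, V=0, W=1, U=1, Y=2) weight 3/256
  (Z=0, X=0, V=1, W=0, U=0, Y=1) weight 1/256
  (Z=0, X=0, V=1, W=0, U=0, Y=2) weight 1/256
  (Z=0, X=0, V=1, W=0, U=1, Y=1) weight 3/256
  (Z=0, X=0, V=1, W=0, U=1, Y=2) weight 3/256
  … 64 more
Group by W:
  weight(W=0) = 4/15
  weight(W=1) = 7/30
Total weight = 4/15 + 7/30 = 1/2
P(W=0 | obs) = 4/15 / 1/2 = 8/15
P(W=1 | obs) = 7/30 / 1/2 = 7/15

P(W=0) = 8/15, P(W=1) = 7/15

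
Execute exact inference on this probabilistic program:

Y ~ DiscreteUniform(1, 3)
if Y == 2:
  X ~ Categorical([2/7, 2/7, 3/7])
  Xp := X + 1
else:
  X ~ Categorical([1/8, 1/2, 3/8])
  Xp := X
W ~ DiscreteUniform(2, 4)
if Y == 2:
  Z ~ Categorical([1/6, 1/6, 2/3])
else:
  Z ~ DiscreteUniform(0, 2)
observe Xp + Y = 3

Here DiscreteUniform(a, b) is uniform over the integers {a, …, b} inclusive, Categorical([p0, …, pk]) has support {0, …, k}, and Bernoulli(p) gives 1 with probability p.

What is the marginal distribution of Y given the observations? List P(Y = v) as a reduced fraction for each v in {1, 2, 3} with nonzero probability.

P(Y=1) = 21/44, P(Y=2) = 4/11, P(Y=3) = 7/44

Enumerate traces; 27 have nonzero weight after conditioning:
  (Y=1, X=2, W=2, Z=0) weight 1/72
  (Y=1, X=2, W=2, Z=1) weight 1/72
  (Y=1, X=2, W=2, Z=2) weight 1/72
  (Y=1, X=2, W=3, Z=0) weight 1/72
  (Y=1, X=2, W=3, Z=1) weight 1/72
  (Y=1, X=2, W=3, Z=2) weight 1/72
  (Y=1, X=2, W=4, Z=0) weight 1/72
  (Y=1, X=2, W=4, Z=1) weight 1/72
  (Y=2, X=0, W=2, Z=0) weight 1/189
  (Y=3, X=0, W=2, Z=0) weight 1/216
  … 17 more
Group by Y:
  weight(Y=1) = 1/8
  weight(Y=2) = 2/21
  weight(Y=3) = 1/24
Total weight = 1/8 + 2/21 + 1/24 = 11/42
P(Y=1 | obs) = 1/8 / 11/42 = 21/44
P(Y=2 | obs) = 2/21 / 11/42 = 4/11
P(Y=3 | obs) = 1/24 / 11/42 = 7/44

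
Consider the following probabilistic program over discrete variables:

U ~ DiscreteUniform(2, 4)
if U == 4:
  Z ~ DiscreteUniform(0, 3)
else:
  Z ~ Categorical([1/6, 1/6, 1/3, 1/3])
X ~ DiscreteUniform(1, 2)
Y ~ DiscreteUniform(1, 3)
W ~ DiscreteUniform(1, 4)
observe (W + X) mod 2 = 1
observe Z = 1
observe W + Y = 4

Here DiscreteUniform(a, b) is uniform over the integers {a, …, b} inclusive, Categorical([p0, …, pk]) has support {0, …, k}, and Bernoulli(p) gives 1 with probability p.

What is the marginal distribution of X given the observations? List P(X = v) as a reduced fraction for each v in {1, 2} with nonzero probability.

Enumerate traces; 9 have nonzero weight after conditioning:
  (U=2, Z=1, X=1, Y=2, W=2) weight 1/432
  (U=2, Z=1, X=2, Y=1, W=3) weight 1/432
  (U=2, Z=1, X=2, Y=3, W=1) weight 1/432
  (U=3, Z=1, X=1, Y=2, W=2) weight 1/432
  (U=3, Z=1, X=2, Y=1, W=3) weight 1/432
  (U=3, Z=1, X=2, Y=3, W=1) weight 1/432
  (U=4, Z=1, X=1, Y=2, W=2) weight 1/288
  (U=4, Z=1, X=2, Y=1, W=3) weight 1/288
  … 1 more
Group by X:
  weight(X=1) = 7/864
  weight(X=2) = 7/432
Total weight = 7/864 + 7/432 = 7/288
P(X=1 | obs) = 7/864 / 7/288 = 1/3
P(X=2 | obs) = 7/432 / 7/288 = 2/3

P(X=1) = 1/3, P(X=2) = 2/3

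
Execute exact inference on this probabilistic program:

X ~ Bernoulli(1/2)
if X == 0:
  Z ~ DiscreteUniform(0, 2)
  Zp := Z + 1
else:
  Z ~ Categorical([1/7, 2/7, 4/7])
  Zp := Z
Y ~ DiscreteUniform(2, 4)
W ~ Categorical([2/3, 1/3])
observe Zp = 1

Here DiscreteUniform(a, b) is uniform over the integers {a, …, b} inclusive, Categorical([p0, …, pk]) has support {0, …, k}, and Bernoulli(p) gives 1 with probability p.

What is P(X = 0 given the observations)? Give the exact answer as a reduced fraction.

Enumerate traces; 12 have nonzero weight after conditioning:
  (X=0, Z=0, Y=2, W=0) weight 1/27
  (X=0, Z=0, Y=2, W=1) weight 1/54
  (X=0, Z=0, Y=3, W=0) weight 1/27
  (X=0, Z=0, Y=3, W=1) weight 1/54
  (X=0, Z=0, Y=4, W=0) weight 1/27
  (X=0, Z=0, Y=4, W=1) weight 1/54
  (X=1, Z=1, Y=2, W=0) weight 2/63
  (X=1, Z=1, Y=2, W=1) weight 1/63
  … 4 more
Group by X:
  weight(X=0) = 1/6
  weight(X=1) = 1/7
Total weight = 1/6 + 1/7 = 13/42
P(X=0 | obs) = 1/6 / 13/42 = 7/13
P(X=1 | obs) = 1/7 / 13/42 = 6/13

P(X = 0 | obs) = 7/13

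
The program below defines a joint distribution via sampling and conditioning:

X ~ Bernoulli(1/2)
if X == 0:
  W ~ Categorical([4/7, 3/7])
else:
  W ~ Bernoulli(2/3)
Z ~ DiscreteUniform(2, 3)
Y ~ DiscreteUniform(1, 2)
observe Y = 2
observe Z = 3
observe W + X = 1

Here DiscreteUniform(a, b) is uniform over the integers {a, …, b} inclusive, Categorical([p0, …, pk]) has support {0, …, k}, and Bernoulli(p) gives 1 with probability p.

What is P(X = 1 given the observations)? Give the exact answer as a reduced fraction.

P(X = 1 | obs) = 7/16

Enumerate traces; 2 have nonzero weight after conditioning:
  (X=0, W=1, Z=3, Y=2) weight 3/56
  (X=1, W=0, Z=3, Y=2) weight 1/24
Group by X:
  weight(X=0) = 3/56
  weight(X=1) = 1/24
Total weight = 3/56 + 1/24 = 2/21
P(X=0 | obs) = 3/56 / 2/21 = 9/16
P(X=1 | obs) = 1/24 / 2/21 = 7/16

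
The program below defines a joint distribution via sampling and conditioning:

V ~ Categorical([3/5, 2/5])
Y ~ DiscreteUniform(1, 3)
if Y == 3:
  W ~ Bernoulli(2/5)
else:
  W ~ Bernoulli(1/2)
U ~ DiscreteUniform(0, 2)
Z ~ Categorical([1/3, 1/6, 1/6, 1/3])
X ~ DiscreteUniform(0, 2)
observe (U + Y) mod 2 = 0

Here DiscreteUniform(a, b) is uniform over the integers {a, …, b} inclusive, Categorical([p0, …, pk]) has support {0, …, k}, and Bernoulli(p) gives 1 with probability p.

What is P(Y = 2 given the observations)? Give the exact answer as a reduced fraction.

P(Y = 2 | obs) = 1/2

Enumerate traces; 192 have nonzero weight after conditioning:
  (V=0, Y=1, W=0, U=1, Z=0, X=0) weight 1/270
  (V=0, Y=1, W=0, U=1, Z=0, X=1) weight 1/270
  (V=0, Y=1, W=0, U=1, Z=0, X=2) weight 1/270
  (V=0, Y=1, W=0, U=1, Z=1, X=0) weight 1/540
  (V=0, Y=1, W=0, U=1, Z=1, X=1) weight 1/540
  (V=0, Y=1, W=0, U=1, Z=1, X=2) weight 1/540
  (V=0, Y=1, W=0, U=1, Z=2, X=0) weight 1/540
  (V=0, Y=1, W=0, U=1, Z=2, X=1) weight 1/540
  (V=0, Y=2, W=0, U=0, Z=0, X=0) weight 1/270
  (V=0, Y=3, W=0, U=1, Z=0, X=0) weight 1/225
  … 182 more
Group by Y:
  weight(Y=1) = 1/9
  weight(Y=2) = 2/9
  weight(Y=3) = 1/9
Total weight = 1/9 + 2/9 + 1/9 = 4/9
P(Y=1 | obs) = 1/9 / 4/9 = 1/4
P(Y=2 | obs) = 2/9 / 4/9 = 1/2
P(Y=3 | obs) = 1/9 / 4/9 = 1/4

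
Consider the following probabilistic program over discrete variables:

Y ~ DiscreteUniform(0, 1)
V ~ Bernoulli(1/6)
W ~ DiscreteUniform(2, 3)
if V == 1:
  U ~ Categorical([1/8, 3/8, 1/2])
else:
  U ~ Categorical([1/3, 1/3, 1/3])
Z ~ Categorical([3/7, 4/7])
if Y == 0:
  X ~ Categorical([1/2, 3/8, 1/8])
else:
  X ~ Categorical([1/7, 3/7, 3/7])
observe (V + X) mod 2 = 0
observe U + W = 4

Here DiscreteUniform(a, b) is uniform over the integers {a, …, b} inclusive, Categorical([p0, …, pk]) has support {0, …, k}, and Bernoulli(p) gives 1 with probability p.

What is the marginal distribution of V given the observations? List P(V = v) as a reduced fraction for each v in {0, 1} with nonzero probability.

Enumerate traces; 24 have nonzero weight after conditioning:
  (Y=0, V=0, W=2, U=2, Z=0, X=0) weight 5/336
  (Y=0, V=0, W=2, U=2, Z=0, X=2) weight 5/1344
  (Y=0, V=0, W=2, U=2, Z=1, X=0) weight 5/252
  (Y=0, V=0, W=2, U=2, Z=1, X=2) weight 5/1008
  (Y=0, V=0, W=3, U=1, Z=0, X=0) weight 5/336
  (Y=0, V=0, W=3, U=1, Z=0, X=2) weight 5/1344
  (Y=0, V=0, W=3, U=1, Z=1, X=0) weight 5/252
  (Y=0, V=0, W=3, U=1, Z=1, X=2) weight 5/1008
  (Y=0, V=1, W=2, U=2, Z=0, X=1) weight 3/896
  … 15 more
Group by V:
  weight(V=0) = 335/2016
  weight(V=1) = 15/512
Total weight = 335/2016 + 15/512 = 6305/32256
P(V=0 | obs) = 335/2016 / 6305/32256 = 1072/1261
P(V=1 | obs) = 15/512 / 6305/32256 = 189/1261

P(V=0) = 1072/1261, P(V=1) = 189/1261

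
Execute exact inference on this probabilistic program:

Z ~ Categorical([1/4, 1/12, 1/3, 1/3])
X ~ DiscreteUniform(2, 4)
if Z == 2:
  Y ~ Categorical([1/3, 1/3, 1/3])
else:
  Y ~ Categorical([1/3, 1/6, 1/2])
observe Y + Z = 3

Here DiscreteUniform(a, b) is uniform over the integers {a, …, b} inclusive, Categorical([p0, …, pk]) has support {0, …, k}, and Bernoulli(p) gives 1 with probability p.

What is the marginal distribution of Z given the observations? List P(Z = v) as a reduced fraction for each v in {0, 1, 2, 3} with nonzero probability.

P(Z=1) = 3/19, P(Z=2) = 8/19, P(Z=3) = 8/19

Enumerate traces; 9 have nonzero weight after conditioning:
  (Z=1, X=2, Y=2) weight 1/72
  (Z=1, X=3, Y=2) weight 1/72
  (Z=1, X=4, Y=2) weight 1/72
  (Z=2, X=2, Y=1) weight 1/27
  (Z=2, X=3, Y=1) weight 1/27
  (Z=2, X=4, Y=1) weight 1/27
  (Z=3, X=2, Y=0) weight 1/27
  (Z=3, X=3, Y=0) weight 1/27
  … 1 more
Group by Z:
  weight(Z=1) = 1/24
  weight(Z=2) = 1/9
  weight(Z=3) = 1/9
Total weight = 1/24 + 1/9 + 1/9 = 19/72
P(Z=1 | obs) = 1/24 / 19/72 = 3/19
P(Z=2 | obs) = 1/9 / 19/72 = 8/19
P(Z=3 | obs) = 1/9 / 19/72 = 8/19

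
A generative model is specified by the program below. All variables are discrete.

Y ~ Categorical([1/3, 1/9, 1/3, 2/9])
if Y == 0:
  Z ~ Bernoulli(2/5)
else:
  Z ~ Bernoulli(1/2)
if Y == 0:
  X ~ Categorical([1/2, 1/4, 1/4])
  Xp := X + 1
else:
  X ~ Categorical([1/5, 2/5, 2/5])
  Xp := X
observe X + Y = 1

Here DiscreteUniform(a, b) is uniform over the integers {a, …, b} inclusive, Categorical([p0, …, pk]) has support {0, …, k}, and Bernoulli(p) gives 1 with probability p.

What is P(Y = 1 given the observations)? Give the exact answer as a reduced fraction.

Enumerate traces; 4 have nonzero weight after conditioning:
  (Y=0, Z=0, X=1) weight 1/20
  (Y=0, Z=1, X=1) weight 1/30
  (Y=1, Z=0, X=0) weight 1/90
  (Y=1, Z=1, X=0) weight 1/90
Group by Y:
  weight(Y=0) = 1/12
  weight(Y=1) = 1/45
Total weight = 1/12 + 1/45 = 19/180
P(Y=0 | obs) = 1/12 / 19/180 = 15/19
P(Y=1 | obs) = 1/45 / 19/180 = 4/19

P(Y = 1 | obs) = 4/19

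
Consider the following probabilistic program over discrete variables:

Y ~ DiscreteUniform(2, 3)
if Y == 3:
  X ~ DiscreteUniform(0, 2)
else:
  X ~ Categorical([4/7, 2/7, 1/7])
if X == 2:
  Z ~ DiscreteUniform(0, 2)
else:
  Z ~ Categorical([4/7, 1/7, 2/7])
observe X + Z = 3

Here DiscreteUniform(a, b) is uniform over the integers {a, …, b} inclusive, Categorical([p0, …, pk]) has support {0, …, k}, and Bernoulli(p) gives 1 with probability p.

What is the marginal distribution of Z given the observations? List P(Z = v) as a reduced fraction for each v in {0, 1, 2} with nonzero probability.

Enumerate traces; 4 have nonzero weight after conditioning:
  (Y=2, X=1, Z=2) weight 2/49
  (Y=2, X=2, Z=1) weight 1/42
  (Y=3, X=1, Z=2) weight 1/21
  (Y=3, X=2, Z=1) weight 1/18
Group by Z:
  weight(Z=1) = 5/63
  weight(Z=2) = 13/147
Total weight = 5/63 + 13/147 = 74/441
P(Z=1 | obs) = 5/63 / 74/441 = 35/74
P(Z=2 | obs) = 13/147 / 74/441 = 39/74

P(Z=1) = 35/74, P(Z=2) = 39/74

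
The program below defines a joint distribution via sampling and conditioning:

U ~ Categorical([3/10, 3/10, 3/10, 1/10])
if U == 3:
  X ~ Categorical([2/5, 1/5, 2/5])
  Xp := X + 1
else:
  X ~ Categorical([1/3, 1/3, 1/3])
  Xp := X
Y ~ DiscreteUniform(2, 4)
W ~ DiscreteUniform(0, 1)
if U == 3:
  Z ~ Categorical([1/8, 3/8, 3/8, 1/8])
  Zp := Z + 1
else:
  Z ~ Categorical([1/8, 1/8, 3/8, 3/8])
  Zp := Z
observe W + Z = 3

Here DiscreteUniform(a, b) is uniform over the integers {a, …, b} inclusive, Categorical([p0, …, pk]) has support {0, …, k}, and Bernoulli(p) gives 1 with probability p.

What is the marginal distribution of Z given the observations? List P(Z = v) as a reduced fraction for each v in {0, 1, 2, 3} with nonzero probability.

Enumerate traces; 72 have nonzero weight after conditioning:
  (U=0, X=0, Y=2, W=0, Z=3) weight 1/160
  (U=0, X=0, Y=2, W=1, Z=2) weight 1/160
  (U=0, X=0, Y=3, W=0, Z=3) weight 1/160
  (U=0, X=0, Y=3, W=1, Z=2) weight 1/160
  (U=0, X=0, Y=4, W=0, Z=3) weight 1/160
  (U=0, X=0, Y=4, W=1, Z=2) weight 1/160
  (U=0, X=1, Y=2, W=0, Z=3) weight 1/160
  (U=0, X=1, Y=2, W=1, Z=2) weight 1/160
  … 64 more
Group by Z:
  weight(Z=2) = 3/16
  weight(Z=3) = 7/40
Total weight = 3/16 + 7/40 = 29/80
P(Z=2 | obs) = 3/16 / 29/80 = 15/29
P(Z=3 | obs) = 7/40 / 29/80 = 14/29

P(Z=2) = 15/29, P(Z=3) = 14/29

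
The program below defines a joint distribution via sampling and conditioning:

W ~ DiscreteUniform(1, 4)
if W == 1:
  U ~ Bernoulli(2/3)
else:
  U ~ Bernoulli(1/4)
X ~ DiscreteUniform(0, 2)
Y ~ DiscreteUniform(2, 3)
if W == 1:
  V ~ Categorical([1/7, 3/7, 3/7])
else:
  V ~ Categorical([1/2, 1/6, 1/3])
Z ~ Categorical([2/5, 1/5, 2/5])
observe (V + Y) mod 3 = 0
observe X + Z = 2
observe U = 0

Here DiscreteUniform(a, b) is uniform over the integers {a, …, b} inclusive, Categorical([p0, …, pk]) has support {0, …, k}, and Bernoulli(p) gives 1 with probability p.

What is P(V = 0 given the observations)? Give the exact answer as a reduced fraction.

Enumerate traces; 24 have nonzero weight after conditioning:
  (W=1, U=0, X=0, Y=2, V=1, Z=2) weight 1/420
  (W=1, U=0, X=0, Y=3, V=0, Z=2) weight 1/1260
  (W=1, U=0, X=1, Y=2, V=1, Z=1) weight 1/840
  (W=1, U=0, X=1, Y=3, V=0, Z=1) weight 1/2520
  (W=1, U=0, X=2, Y=2, V=1, Z=0) weight 1/420
  (W=1, U=0, X=2, Y=3, V=0, Z=0) weight 1/1260
  (W=2, U=0, X=0, Y=2, V=1, Z=2) weight 1/480
  (W=2, U=0, X=0, Y=3, V=0, Z=2) weight 1/160
  … 16 more
Group by V:
  weight(V=0) = 197/4032
  weight(V=1) = 29/1344
Total weight = 197/4032 + 29/1344 = 71/1008
P(V=0 | obs) = 197/4032 / 71/1008 = 197/284
P(V=1 | obs) = 29/1344 / 71/1008 = 87/284

P(V = 0 | obs) = 197/284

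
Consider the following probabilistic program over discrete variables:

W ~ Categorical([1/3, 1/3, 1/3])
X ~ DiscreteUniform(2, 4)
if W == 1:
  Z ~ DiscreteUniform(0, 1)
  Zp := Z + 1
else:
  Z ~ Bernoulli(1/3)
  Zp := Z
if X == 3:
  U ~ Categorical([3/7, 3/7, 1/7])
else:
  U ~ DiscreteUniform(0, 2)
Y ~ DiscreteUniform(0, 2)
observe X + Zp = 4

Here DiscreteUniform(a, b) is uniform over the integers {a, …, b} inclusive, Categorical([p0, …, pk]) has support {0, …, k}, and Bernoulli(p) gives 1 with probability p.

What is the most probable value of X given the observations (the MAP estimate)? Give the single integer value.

argmax_v P(X = v | obs) = 4

Enumerate traces; 54 have nonzero weight after conditioning:
  (W=0, X=3, Z=1, U=0, Y=0) weight 1/189
  (W=0, X=3, Z=1, U=0, Y=1) weight 1/189
  (W=0, X=3, Z=1, U=0, Y=2) weight 1/189
  (W=0, X=3, Z=1, U=1, Y=0) weight 1/189
  (W=0, X=3, Z=1, U=1, Y=1) weight 1/189
  (W=0, X=3, Z=1, U=1, Y=2) weight 1/189
  (W=0, X=3, Z=1, U=2, Y=0) weight 1/567
  (W=0, X=3, Z=1, U=2, Y=1) weight 1/567
  (W=0, X=4, Z=0, U=0, Y=0) weight 2/243
  (W=1, X=2, Z=1, U=0, Y=0) weight 1/162
  … 44 more
Group by X:
  weight(X=2) = 1/18
  weight(X=3) = 7/54
  weight(X=4) = 4/27
Total weight = 1/18 + 7/54 + 4/27 = 1/3
P(X=2 | obs) = 1/18 / 1/3 = 1/6
P(X=3 | obs) = 7/54 / 1/3 = 7/18
P(X=4 | obs) = 4/27 / 1/3 = 4/9
argmax = 4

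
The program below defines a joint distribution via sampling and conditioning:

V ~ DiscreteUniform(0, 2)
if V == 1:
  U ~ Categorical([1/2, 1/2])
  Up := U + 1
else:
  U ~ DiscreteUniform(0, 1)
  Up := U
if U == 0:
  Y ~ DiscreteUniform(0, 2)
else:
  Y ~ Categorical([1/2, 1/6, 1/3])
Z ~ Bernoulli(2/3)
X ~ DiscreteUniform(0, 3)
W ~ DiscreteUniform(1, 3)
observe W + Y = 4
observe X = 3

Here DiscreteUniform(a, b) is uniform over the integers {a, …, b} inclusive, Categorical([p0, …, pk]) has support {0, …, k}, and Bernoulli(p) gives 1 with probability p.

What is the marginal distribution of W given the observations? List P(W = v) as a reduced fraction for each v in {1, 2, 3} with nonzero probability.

P(W=2) = 4/7, P(W=3) = 3/7

Enumerate traces; 24 have nonzero weight after conditioning:
  (V=0, U=0, Y=1, Z=0, X=3, W=3) weight 1/648
  (V=0, U=0, Y=1, Z=1, X=3, W=3) weight 1/324
  (V=0, U=0, Y=2, Z=0, X=3, W=2) weight 1/648
  (V=0, U=0, Y=2, Z=1, X=3, W=2) weight 1/324
  (V=0, U=1, Y=1, Z=0, X=3, W=3) weight 1/1296
  (V=0, U=1, Y=1, Z=1, X=3, W=3) weight 1/648
  (V=0, U=1, Y=2, Z=0, X=3, W=2) weight 1/648
  (V=0, U=1, Y=2, Z=1, X=3, W=2) weight 1/324
  … 16 more
Group by W:
  weight(W=2) = 1/36
  weight(W=3) = 1/48
Total weight = 1/36 + 1/48 = 7/144
P(W=2 | obs) = 1/36 / 7/144 = 4/7
P(W=3 | obs) = 1/48 / 7/144 = 3/7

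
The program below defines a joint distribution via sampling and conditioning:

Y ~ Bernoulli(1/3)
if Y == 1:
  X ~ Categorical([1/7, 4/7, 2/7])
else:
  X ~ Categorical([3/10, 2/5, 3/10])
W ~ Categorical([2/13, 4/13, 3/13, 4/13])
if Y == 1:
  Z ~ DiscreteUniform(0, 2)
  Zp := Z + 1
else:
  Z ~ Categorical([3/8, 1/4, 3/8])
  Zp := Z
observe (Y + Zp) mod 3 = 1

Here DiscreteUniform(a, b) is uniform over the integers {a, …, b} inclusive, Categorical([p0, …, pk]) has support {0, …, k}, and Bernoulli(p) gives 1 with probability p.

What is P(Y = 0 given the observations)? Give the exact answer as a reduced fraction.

P(Y = 0 | obs) = 3/5

Enumerate traces; 24 have nonzero weight after conditioning:
  (Y=0, X=0, W=0, Z=1) weight 1/130
  (Y=0, X=0, W=1, Z=1) weight 1/65
  (Y=0, X=0, W=2, Z=1) weight 3/260
  (Y=0, X=0, W=3, Z=1) weight 1/65
  (Y=0, X=1, W=0, Z=1) weight 2/195
  (Y=0, X=1, W=1, Z=1) weight 4/195
  (Y=0, X=1, W=2, Z=1) weight 1/65
  (Y=0, X=1, W=3, Z=1) weight 4/195
  (Y=1, X=0, W=0, Z=2) weight 2/819
  … 15 more
Group by Y:
  weight(Y=0) = 1/6
  weight(Y=1) = 1/9
Total weight = 1/6 + 1/9 = 5/18
P(Y=0 | obs) = 1/6 / 5/18 = 3/5
P(Y=1 | obs) = 1/9 / 5/18 = 2/5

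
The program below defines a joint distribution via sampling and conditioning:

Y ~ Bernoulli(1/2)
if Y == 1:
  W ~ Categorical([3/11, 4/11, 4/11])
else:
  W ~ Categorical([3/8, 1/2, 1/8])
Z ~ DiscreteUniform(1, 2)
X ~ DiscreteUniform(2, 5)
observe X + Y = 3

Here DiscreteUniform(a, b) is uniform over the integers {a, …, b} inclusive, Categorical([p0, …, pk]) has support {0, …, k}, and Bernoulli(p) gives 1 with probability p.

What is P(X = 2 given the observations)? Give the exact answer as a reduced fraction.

Enumerate traces; 12 have nonzero weight after conditioning:
  (Y=0, W=0, Z=1, X=3) weight 3/128
  (Y=0, W=0, Z=2, X=3) weight 3/128
  (Y=0, W=1, Z=1, X=3) weight 1/32
  (Y=0, W=1, Z=2, X=3) weight 1/32
  (Y=0, W=2, Z=1, X=3) weight 1/128
  (Y=0, W=2, Z=2, X=3) weight 1/128
  (Y=1, W=0, Z=1, X=2) weight 3/176
  (Y=1, W=0, Z=2, X=2) weight 3/176
  … 4 more
Group by X:
  weight(X=2) = 1/8
  weight(X=3) = 1/8
Total weight = 1/8 + 1/8 = 1/4
P(X=2 | obs) = 1/8 / 1/4 = 1/2
P(X=3 | obs) = 1/8 / 1/4 = 1/2

P(X = 2 | obs) = 1/2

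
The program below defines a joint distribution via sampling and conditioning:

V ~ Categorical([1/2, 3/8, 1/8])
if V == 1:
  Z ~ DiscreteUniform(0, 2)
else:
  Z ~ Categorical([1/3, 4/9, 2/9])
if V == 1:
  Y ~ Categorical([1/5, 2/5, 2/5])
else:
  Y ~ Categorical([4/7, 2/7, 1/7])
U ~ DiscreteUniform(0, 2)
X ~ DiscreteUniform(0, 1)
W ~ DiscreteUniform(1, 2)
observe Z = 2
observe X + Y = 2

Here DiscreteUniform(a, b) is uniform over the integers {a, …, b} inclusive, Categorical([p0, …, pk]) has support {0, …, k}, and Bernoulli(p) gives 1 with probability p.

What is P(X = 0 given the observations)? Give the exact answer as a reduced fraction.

P(X = 0 | obs) = 88/201

Enumerate traces; 36 have nonzero weight after conditioning:
  (V=0, Z=2, Y=1, U=0, X=1, W=1) weight 1/378
  (V=0, Z=2, Y=1, U=0, X=1, W=2) weight 1/378
  (V=0, Z=2, Y=1, U=1, X=1, W=1) weight 1/378
  (V=0, Z=2, Y=1, U=1, X=1, W=2) weight 1/378
  (V=0, Z=2, Y=1, U=2, X=1, W=1) weight 1/378
  (V=0, Z=2, Y=1, U=2, X=1, W=2) weight 1/378
  (V=0, Z=2, Y=2, U=0, X=0, W=1) weight 1/756
  (V=0, Z=2, Y=2, U=0, X=0, W=2) weight 1/756
  … 28 more
Group by X:
  weight(X=0) = 11/315
  weight(X=1) = 113/2520
Total weight = 11/315 + 113/2520 = 67/840
P(X=0 | obs) = 11/315 / 67/840 = 88/201
P(X=1 | obs) = 113/2520 / 67/840 = 113/201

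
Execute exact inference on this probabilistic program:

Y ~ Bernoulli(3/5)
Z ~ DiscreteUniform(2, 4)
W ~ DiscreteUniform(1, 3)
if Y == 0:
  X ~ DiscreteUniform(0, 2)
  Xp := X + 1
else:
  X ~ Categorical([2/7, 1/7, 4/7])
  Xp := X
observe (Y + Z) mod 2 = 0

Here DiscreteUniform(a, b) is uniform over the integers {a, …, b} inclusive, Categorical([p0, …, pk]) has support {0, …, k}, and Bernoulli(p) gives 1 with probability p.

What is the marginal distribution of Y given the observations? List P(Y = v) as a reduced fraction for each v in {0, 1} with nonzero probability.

P(Y=0) = 4/7, P(Y=1) = 3/7

Enumerate traces; 27 have nonzero weight after conditioning:
  (Y=0, Z=2, W=1, X=0) weight 2/135
  (Y=0, Z=2, W=1, X=1) weight 2/135
  (Y=0, Z=2, W=1, X=2) weight 2/135
  (Y=0, Z=2, W=2, X=0) weight 2/135
  (Y=0, Z=2, W=2, X=1) weight 2/135
  (Y=0, Z=2, W=2, X=2) weight 2/135
  (Y=0, Z=2, W=3, X=0) weight 2/135
  (Y=0, Z=2, W=3, X=1) weight 2/135
  (Y=1, Z=3, W=1, X=0) weight 2/105
  … 18 more
Group by Y:
  weight(Y=0) = 4/15
  weight(Y=1) = 1/5
Total weight = 4/15 + 1/5 = 7/15
P(Y=0 | obs) = 4/15 / 7/15 = 4/7
P(Y=1 | obs) = 1/5 / 7/15 = 3/7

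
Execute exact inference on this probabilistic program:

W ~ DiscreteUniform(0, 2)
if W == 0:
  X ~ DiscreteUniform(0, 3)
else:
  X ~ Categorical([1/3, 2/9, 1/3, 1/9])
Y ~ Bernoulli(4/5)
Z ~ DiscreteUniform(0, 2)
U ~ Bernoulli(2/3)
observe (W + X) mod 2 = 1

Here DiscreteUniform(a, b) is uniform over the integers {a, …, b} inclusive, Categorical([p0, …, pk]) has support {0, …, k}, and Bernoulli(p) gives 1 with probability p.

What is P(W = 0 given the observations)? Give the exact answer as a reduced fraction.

P(W = 0 | obs) = 1/3

Enumerate traces; 72 have nonzero weight after conditioning:
  (W=0, X=1, Y=0, Z=0, U=0) weight 1/540
  (W=0, X=1, Y=0, Z=0, U=1) weight 1/270
  (W=0, X=1, Y=0, Z=1, U=0) weight 1/540
  (W=0, X=1, Y=0, Z=1, U=1) weight 1/270
  (W=0, X=1, Y=0, Z=2, U=0) weight 1/540
  (W=0, X=1, Y=0, Z=2, U=1) weight 1/270
  (W=0, X=1, Y=1, Z=0, U=0) weight 1/135
  (W=0, X=1, Y=1, Z=0, U=1) weight 2/135
  (W=1, X=0, Y=0, Z=0, U=0) weight 1/405
  (W=2, X=1, Y=0, Z=0, U=0) weight 2/1215
  … 62 more
Group by W:
  weight(W=0) = 1/6
  weight(W=1) = 2/9
  weight(W=2) = 1/9
Total weight = 1/6 + 2/9 + 1/9 = 1/2
P(W=0 | obs) = 1/6 / 1/2 = 1/3
P(W=1 | obs) = 2/9 / 1/2 = 4/9
P(W=2 | obs) = 1/9 / 1/2 = 2/9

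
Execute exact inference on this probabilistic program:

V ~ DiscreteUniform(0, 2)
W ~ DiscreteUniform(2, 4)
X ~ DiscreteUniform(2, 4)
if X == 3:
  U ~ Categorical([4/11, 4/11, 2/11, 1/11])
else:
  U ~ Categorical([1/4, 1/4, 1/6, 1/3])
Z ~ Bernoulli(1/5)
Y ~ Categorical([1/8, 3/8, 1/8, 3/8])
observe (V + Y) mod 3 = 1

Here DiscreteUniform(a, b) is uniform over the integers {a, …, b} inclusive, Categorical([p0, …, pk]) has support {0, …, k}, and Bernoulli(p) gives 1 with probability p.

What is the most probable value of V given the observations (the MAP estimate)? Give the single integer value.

Enumerate traces; 288 have nonzero weight after conditioning:
  (V=0, W=2, X=2, U=0, Z=0, Y=1) weight 1/360
  (V=0, W=2, X=2, U=0, Z=1, Y=1) weight 1/1440
  (V=0, W=2, X=2, U=1, Z=0, Y=1) weight 1/360
  (V=0, W=2, X=2, U=1, Z=1, Y=1) weight 1/1440
  (V=0, W=2, X=2, U=2, Z=0, Y=1) weight 1/540
  (V=0, W=2, X=2, U=2, Z=1, Y=1) weight 1/2160
  (V=0, W=2, X=2, U=3, Z=0, Y=1) weight 1/270
  (V=0, W=2, X=2, U=3, Z=1, Y=1) weight 1/1080
  (V=1, W=2, X=2, U=0, Z=0, Y=0) weight 1/1080
  (V=2, W=2, X=2, U=0, Z=0, Y=2) weight 1/1080
  … 278 more
Group by V:
  weight(V=0) = 1/8
  weight(V=1) = 1/6
  weight(V=2) = 1/24
Total weight = 1/8 + 1/6 + 1/24 = 1/3
P(V=0 | obs) = 1/8 / 1/3 = 3/8
P(V=1 | obs) = 1/6 / 1/3 = 1/2
P(V=2 | obs) = 1/24 / 1/3 = 1/8
argmax = 1

argmax_v P(V = v | obs) = 1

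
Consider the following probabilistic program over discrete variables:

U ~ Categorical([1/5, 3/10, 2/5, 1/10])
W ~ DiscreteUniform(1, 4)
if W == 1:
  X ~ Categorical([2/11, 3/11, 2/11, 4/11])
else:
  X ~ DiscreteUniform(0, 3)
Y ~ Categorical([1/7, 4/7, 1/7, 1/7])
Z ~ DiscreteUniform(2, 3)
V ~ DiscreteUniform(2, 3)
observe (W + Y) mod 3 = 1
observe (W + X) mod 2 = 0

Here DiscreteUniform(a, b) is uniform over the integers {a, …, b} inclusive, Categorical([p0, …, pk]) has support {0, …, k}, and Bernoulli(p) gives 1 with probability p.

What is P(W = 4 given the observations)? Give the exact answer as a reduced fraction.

P(W = 4 | obs) = 22/105

Enumerate traces; 192 have nonzero weight after conditioning:
  (U=0, W=1, X=1, Y=0, Z=2, V=2) weight 3/6160
  (U=0, W=1, X=1, Y=0, Z=2, V=3) weight 3/6160
  (U=0, W=1, X=1, Y=0, Z=3, V=2) weight 3/6160
  (U=0, W=1, X=1, Y=0, Z=3, V=3) weight 3/6160
  (U=0, W=1, X=1, Y=3, Z=2, V=2) weight 3/6160
  (U=0, W=1, X=1, Y=3, Z=2, V=3) weight 3/6160
  (U=0, W=1, X=1, Y=3, Z=3, V=2) weight 3/6160
  (U=0, W=1, X=1, Y=3, Z=3, V=3) weight 3/6160
  (U=0, W=2, X=0, Y=2, Z=2, V=2) weight 1/2240
  (U=0, W=3, X=1, Y=1, Z=2, V=2) weight 1/560
  … 182 more
Group by W:
  weight(W=1) = 1/22
  weight(W=2) = 1/56
  weight(W=3) = 1/14
  weight(W=4) = 1/28
Total weight = 1/22 + 1/56 + 1/14 + 1/28 = 15/88
P(W=1 | obs) = 1/22 / 15/88 = 4/15
P(W=2 | obs) = 1/56 / 15/88 = 11/105
P(W=3 | obs) = 1/14 / 15/88 = 44/105
P(W=4 | obs) = 1/28 / 15/88 = 22/105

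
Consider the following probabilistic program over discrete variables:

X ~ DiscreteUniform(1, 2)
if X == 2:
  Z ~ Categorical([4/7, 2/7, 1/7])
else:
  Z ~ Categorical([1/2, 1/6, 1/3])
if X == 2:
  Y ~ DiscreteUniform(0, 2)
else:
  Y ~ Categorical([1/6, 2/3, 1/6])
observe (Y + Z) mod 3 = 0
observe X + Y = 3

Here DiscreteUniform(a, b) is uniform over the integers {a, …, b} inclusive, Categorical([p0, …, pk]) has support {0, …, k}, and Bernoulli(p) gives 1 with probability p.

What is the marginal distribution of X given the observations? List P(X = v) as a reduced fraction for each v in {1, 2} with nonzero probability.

Enumerate traces; 2 have nonzero weight after conditioning:
  (X=1, Z=1, Y=2) weight 1/72
  (X=2, Z=2, Y=1) weight 1/42
Group by X:
  weight(X=1) = 1/72
  weight(X=2) = 1/42
Total weight = 1/72 + 1/42 = 19/504
P(X=1 | obs) = 1/72 / 19/504 = 7/19
P(X=2 | obs) = 1/42 / 19/504 = 12/19

P(X=1) = 7/19, P(X=2) = 12/19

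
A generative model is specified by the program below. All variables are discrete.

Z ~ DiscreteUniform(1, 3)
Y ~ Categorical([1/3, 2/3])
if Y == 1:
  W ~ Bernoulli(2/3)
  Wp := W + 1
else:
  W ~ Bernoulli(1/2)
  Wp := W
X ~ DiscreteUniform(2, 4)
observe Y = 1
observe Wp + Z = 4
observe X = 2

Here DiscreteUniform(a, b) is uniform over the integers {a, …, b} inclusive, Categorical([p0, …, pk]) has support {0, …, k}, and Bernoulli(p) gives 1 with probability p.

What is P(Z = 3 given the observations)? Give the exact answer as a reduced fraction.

P(Z = 3 | obs) = 1/3

Enumerate traces; 2 have nonzero weight after conditioning:
  (Z=2, Y=1, W=1, X=2) weight 4/81
  (Z=3, Y=1, W=0, X=2) weight 2/81
Group by Z:
  weight(Z=2) = 4/81
  weight(Z=3) = 2/81
Total weight = 4/81 + 2/81 = 2/27
P(Z=2 | obs) = 4/81 / 2/27 = 2/3
P(Z=3 | obs) = 2/81 / 2/27 = 1/3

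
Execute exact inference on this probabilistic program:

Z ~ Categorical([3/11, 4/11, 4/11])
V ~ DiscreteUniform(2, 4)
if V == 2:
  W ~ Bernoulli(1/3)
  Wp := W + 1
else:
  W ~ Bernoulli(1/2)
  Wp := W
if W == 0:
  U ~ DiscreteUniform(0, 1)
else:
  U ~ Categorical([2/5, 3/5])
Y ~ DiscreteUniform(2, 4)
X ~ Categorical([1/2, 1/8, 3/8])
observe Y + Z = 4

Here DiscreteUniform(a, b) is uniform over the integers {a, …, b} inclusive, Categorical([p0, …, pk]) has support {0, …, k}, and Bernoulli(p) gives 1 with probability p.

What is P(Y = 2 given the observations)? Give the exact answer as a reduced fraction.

Enumerate traces; 108 have nonzero weight after conditioning:
  (Z=0, V=2, W=0, U=0, Y=4, X=0) weight 1/198
  (Z=0, V=2, W=0, U=0, Y=4, X=1) weight 1/792
  (Z=0, V=2, W=0, U=0, Y=4, X=2) weight 1/264
  (Z=0, V=2, W=0, U=1, Y=4, X=0) weight 1/198
  (Z=0, V=2, W=0, U=1, Y=4, X=1) weight 1/792
  (Z=0, V=2, W=0, U=1, Y=4, X=2) weight 1/264
  (Z=0, V=2, W=1, U=0, Y=4, X=0) weight 1/495
  (Z=0, V=2, W=1, U=0, Y=4, X=1) weight 1/1980
  (Z=1, V=2, W=0, U=0, Y=3, X=0) weight 2/297
  (Z=2, V=2, W=0, U=0, Y=2, X=0) weight 2/297
  … 98 more
Group by Y:
  weight(Y=2) = 4/33
  weight(Y=3) = 4/33
  weight(Y=4) = 1/11
Total weight = 4/33 + 4/33 + 1/11 = 1/3
P(Y=2 | obs) = 4/33 / 1/3 = 4/11
P(Y=3 | obs) = 4/33 / 1/3 = 4/11
P(Y=4 | obs) = 1/11 / 1/3 = 3/11

P(Y = 2 | obs) = 4/11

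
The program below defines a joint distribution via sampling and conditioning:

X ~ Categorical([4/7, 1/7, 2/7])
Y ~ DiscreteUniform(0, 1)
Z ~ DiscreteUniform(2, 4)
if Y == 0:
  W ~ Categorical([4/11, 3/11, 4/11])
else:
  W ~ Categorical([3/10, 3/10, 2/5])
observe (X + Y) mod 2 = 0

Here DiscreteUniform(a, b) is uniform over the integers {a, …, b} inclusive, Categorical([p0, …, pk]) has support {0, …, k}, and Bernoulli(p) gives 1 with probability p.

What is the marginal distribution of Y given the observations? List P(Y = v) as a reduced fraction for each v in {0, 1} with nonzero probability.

P(Y=0) = 6/7, P(Y=1) = 1/7

Enumerate traces; 27 have nonzero weight after conditioning:
  (X=0, Y=0, Z=2, W=0) weight 8/231
  (X=0, Y=0, Z=2, W=1) weight 2/77
  (X=0, Y=0, Z=2, W=2) weight 8/231
  (X=0, Y=0, Z=3, W=0) weight 8/231
  (X=0, Y=0, Z=3, W=1) weight 2/77
  (X=0, Y=0, Z=3, W=2) weight 8/231
  (X=0, Y=0, Z=4, W=0) weight 8/231
  (X=0, Y=0, Z=4, W=1) weight 2/77
  (X=1, Y=1, Z=2, W=0) weight 1/140
  … 18 more
Group by Y:
  weight(Y=0) = 3/7
  weight(Y=1) = 1/14
Total weight = 3/7 + 1/14 = 1/2
P(Y=0 | obs) = 3/7 / 1/2 = 6/7
P(Y=1 | obs) = 1/14 / 1/2 = 1/7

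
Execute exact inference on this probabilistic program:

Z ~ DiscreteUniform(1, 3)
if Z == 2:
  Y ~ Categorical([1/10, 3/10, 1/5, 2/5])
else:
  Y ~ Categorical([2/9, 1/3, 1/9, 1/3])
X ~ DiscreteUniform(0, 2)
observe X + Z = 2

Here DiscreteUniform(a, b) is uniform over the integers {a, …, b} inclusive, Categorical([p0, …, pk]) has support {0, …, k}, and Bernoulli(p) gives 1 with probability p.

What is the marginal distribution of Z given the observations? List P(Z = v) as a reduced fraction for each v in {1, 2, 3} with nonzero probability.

Enumerate traces; 8 have nonzero weight after conditioning:
  (Z=1, Y=0, X=1) weight 2/81
  (Z=1, Y=1, X=1) weight 1/27
  (Z=1, Y=2, X=1) weight 1/81
  (Z=1, Y=3, X=1) weight 1/27
  (Z=2, Y=0, X=0) weight 1/90
  (Z=2, Y=1, X=0) weight 1/30
  (Z=2, Y=2, X=0) weight 1/45
  (Z=2, Y=3, X=0) weight 2/45
Group by Z:
  weight(Z=1) = 1/9
  weight(Z=2) = 1/9
Total weight = 1/9 + 1/9 = 2/9
P(Z=1 | obs) = 1/9 / 2/9 = 1/2
P(Z=2 | obs) = 1/9 / 2/9 = 1/2

P(Z=1) = 1/2, P(Z=2) = 1/2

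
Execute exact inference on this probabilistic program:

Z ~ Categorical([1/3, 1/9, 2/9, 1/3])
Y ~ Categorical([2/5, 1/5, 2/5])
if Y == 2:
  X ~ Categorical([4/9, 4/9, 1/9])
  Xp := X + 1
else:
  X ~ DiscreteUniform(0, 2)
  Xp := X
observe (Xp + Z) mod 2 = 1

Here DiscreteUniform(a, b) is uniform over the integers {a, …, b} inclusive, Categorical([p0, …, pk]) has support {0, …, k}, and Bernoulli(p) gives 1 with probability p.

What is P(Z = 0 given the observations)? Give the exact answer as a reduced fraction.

Enumerate traces; 18 have nonzero weight after conditioning:
  (Z=0, Y=0, X=1) weight 2/45
  (Z=0, Y=1, X=1) weight 1/45
  (Z=0, Y=2, X=0) weight 8/135
  (Z=0, Y=2, X=2) weight 2/135
  (Z=1, Y=0, X=0) weight 2/135
  (Z=1, Y=0, X=2) weight 2/135
  (Z=1, Y=1, X=0) weight 1/135
  (Z=1, Y=1, X=2) weight 1/135
  (Z=2, Y=0, X=1) weight 4/135
  (Z=3, Y=0, X=0) weight 2/45
  … 8 more
Group by Z:
  weight(Z=0) = 19/135
  weight(Z=1) = 26/405
  weight(Z=2) = 38/405
  weight(Z=3) = 26/135
Total weight = 19/135 + 26/405 + 38/405 + 26/135 = 199/405
P(Z=0 | obs) = 19/135 / 199/405 = 57/199
P(Z=1 | obs) = 26/405 / 199/405 = 26/199
P(Z=2 | obs) = 38/405 / 199/405 = 38/199
P(Z=3 | obs) = 26/135 / 199/405 = 78/199

P(Z = 0 | obs) = 57/199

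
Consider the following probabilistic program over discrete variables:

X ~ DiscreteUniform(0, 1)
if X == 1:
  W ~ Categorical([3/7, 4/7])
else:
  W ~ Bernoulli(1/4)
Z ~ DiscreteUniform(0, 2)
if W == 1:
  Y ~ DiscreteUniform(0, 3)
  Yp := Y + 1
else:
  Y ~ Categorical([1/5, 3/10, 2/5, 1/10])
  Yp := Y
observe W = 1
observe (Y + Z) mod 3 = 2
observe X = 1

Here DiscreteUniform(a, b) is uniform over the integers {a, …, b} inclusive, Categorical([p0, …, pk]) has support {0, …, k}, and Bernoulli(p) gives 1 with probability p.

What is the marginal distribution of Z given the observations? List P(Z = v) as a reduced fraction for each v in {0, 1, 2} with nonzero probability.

Enumerate traces; 4 have nonzero weight after conditioning:
  (X=1, W=1, Z=0, Y=2) weight 1/42
  (X=1, W=1, Z=1, Y=1) weight 1/42
  (X=1, W=1, Z=2, Y=0) weight 1/42
  (X=1, W=1, Z=2, Y=3) weight 1/42
Group by Z:
  weight(Z=0) = 1/42
  weight(Z=1) = 1/42
  weight(Z=2) = 1/21
Total weight = 1/42 + 1/42 + 1/21 = 2/21
P(Z=0 | obs) = 1/42 / 2/21 = 1/4
P(Z=1 | obs) = 1/42 / 2/21 = 1/4
P(Z=2 | obs) = 1/21 / 2/21 = 1/2

P(Z=0) = 1/4, P(Z=1) = 1/4, P(Z=2) = 1/2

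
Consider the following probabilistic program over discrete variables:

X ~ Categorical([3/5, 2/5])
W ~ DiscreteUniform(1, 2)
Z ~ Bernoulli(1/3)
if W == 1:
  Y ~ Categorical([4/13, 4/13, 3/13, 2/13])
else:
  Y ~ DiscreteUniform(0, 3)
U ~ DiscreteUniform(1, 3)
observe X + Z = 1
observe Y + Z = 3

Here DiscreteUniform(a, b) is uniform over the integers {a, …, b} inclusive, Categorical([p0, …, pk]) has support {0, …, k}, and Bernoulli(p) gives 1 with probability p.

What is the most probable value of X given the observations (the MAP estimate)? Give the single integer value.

Enumerate traces; 12 have nonzero weight after conditioning:
  (X=0, W=1, Z=1, Y=2, U=1) weight 1/130
  (X=0, W=1, Z=1, Y=2, U=2) weight 1/130
  (X=0, W=1, Z=1, Y=2, U=3) weight 1/130
  (X=0, W=2, Z=1, Y=2, U=1) weight 1/120
  (X=0, W=2, Z=1, Y=2, U=2) weight 1/120
  (X=0, W=2, Z=1, Y=2, U=3) weight 1/120
  (X=1, W=1, Z=0, Y=3, U=1) weight 4/585
  (X=1, W=1, Z=0, Y=3, U=2) weight 4/585
  … 4 more
Group by X:
  weight(X=0) = 5/104
  weight(X=1) = 7/130
Total weight = 5/104 + 7/130 = 53/520
P(X=0 | obs) = 5/104 / 53/520 = 25/53
P(X=1 | obs) = 7/130 / 53/520 = 28/53
argmax = 1

argmax_v P(X = v | obs) = 1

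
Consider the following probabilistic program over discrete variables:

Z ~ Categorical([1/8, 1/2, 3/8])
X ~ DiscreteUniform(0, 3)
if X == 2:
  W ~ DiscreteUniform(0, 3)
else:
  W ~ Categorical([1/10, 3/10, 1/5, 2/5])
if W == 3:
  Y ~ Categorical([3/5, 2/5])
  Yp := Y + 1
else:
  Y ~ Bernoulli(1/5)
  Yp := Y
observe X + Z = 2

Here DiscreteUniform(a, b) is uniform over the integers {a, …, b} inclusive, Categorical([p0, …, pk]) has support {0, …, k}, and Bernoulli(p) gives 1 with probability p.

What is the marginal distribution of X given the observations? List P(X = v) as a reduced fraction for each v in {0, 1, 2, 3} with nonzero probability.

Enumerate traces; 24 have nonzero weight after conditioning:
  (Z=0, X=2, W=0, Y=0) weight 1/160
  (Z=0, X=2, W=0, Y=1) weight 1/640
  (Z=0, X=2, W=1, Y=0) weight 1/160
  (Z=0, X=2, W=1, Y=1) weight 1/640
  (Z=0, X=2, W=2, Y=0) weight 1/160
  (Z=0, X=2, W=2, Y=1) weight 1/640
  (Z=0, X=2, W=3, Y=0) weight 3/640
  (Z=0, X=2, W=3, Y=1) weight 1/320
  (Z=1, X=1, W=0, Y=0) weight 1/100
  (Z=2, X=0, W=0, Y=0) weight 3/400
  … 14 more
Group by X:
  weight(X=0) = 3/32
  weight(X=1) = 1/8
  weight(X=2) = 1/32
Total weight = 3/32 + 1/8 + 1/32 = 1/4
P(X=0 | obs) = 3/32 / 1/4 = 3/8
P(X=1 | obs) = 1/8 / 1/4 = 1/2
P(X=2 | obs) = 1/32 / 1/4 = 1/8

P(X=0) = 3/8, P(X=1) = 1/2, P(X=2) = 1/8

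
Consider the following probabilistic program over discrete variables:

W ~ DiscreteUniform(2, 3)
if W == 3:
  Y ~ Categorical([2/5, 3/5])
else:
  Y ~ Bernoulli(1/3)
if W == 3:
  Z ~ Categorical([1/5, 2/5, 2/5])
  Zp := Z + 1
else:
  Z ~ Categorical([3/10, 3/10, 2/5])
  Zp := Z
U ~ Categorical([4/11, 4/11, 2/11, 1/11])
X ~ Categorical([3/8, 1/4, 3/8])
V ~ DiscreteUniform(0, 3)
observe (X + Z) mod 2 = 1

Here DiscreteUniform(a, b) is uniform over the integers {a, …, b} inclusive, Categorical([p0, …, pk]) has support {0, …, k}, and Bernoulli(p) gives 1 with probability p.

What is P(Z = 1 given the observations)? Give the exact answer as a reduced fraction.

P(Z = 1 | obs) = 21/34

Enumerate traces; 256 have nonzero weight after conditioning:
  (W=2, Y=0, Z=0, U=0, X=1, V=0) weight 1/440
  (W=2, Y=0, Z=0, U=0, X=1, V=1) weight 1/440
  (W=2, Y=0, Z=0, U=0, X=1, V=2) weight 1/440
  (W=2, Y=0, Z=0, U=0, X=1, V=3) weight 1/440
  (W=2, Y=0, Z=0, U=1, X=1, V=0) weight 1/440
  (W=2, Y=0, Z=0, U=1, X=1, V=1) weight 1/440
  (W=2, Y=0, Z=0, U=1, X=1, V=2) weight 1/440
  (W=2, Y=0, Z=0, U=1, X=1, V=3) weight 1/440
  (W=2, Y=0, Z=1, U=0, X=0, V=0) weight 3/880
  (W=2, Y=0, Z=2, U=0, X=1, V=0) weight 1/330
  … 246 more
Group by Z:
  weight(Z=0) = 1/16
  weight(Z=1) = 21/80
  weight(Z=2) = 1/10
Total weight = 1/16 + 21/80 + 1/10 = 17/40
P(Z=0 | obs) = 1/16 / 17/40 = 5/34
P(Z=1 | obs) = 21/80 / 17/40 = 21/34
P(Z=2 | obs) = 1/10 / 17/40 = 4/17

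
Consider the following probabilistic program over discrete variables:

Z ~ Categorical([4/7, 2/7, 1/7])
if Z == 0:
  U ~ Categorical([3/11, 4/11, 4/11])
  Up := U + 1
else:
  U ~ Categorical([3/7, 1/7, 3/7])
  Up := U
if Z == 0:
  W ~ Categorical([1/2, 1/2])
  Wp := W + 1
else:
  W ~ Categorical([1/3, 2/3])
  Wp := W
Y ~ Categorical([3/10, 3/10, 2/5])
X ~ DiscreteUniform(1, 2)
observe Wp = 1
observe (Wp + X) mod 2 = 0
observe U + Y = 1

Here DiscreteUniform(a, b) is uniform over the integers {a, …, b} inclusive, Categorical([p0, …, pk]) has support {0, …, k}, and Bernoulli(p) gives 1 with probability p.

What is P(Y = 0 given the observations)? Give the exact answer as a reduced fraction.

Enumerate traces; 6 have nonzero weight after conditioning:
  (Z=0, U=0, W=0, Y=1, X=1) weight 9/770
  (Z=0, U=1, W=0, Y=0, X=1) weight 6/385
  (Z=1, U=0, W=1, Y=1, X=1) weight 3/245
  (Z=1, U=1, W=1, Y=0, X=1) weight 1/245
  (Z=2, U=0, W=1, Y=1, X=1) weight 3/490
  (Z=2, U=1, W=1, Y=0, X=1) weight 1/490
Group by Y:
  weight(Y=0) = 117/5390
  weight(Y=1) = 81/2695
Total weight = 117/5390 + 81/2695 = 279/5390
P(Y=0 | obs) = 117/5390 / 279/5390 = 13/31
P(Y=1 | obs) = 81/2695 / 279/5390 = 18/31

P(Y = 0 | obs) = 13/31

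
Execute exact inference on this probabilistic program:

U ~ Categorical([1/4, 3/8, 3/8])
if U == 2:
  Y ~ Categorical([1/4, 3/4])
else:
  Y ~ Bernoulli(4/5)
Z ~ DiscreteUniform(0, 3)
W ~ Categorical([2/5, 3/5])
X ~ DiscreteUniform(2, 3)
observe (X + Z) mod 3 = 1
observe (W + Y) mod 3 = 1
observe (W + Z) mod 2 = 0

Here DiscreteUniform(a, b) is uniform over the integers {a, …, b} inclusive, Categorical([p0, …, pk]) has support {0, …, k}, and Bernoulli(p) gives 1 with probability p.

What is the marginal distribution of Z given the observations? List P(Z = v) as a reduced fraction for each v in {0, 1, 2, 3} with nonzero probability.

Enumerate traces; 6 have nonzero weight after conditioning:
  (U=0, Y=0, Z=1, W=1, X=3) weight 3/800
  (U=0, Y=1, Z=2, W=0, X=2) weight 1/100
  (U=1, Y=0, Z=1, W=1, X=3) weight 9/1600
  (U=1, Y=1, Z=2, W=0, X=2) weight 3/200
  (U=2, Y=0, Z=1, W=1, X=3) weight 9/1280
  (U=2, Y=1, Z=2, W=0, X=2) weight 9/640
Group by Z:
  weight(Z=1) = 21/1280
  weight(Z=2) = 5/128
Total weight = 21/1280 + 5/128 = 71/1280
P(Z=1 | obs) = 21/1280 / 71/1280 = 21/71
P(Z=2 | obs) = 5/128 / 71/1280 = 50/71

P(Z=1) = 21/71, P(Z=2) = 50/71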